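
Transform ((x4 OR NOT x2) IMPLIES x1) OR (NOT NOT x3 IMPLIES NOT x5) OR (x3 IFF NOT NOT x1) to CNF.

(NOT x4 OR x1 OR NOT x3 OR NOT x5) AND (x2 OR x1 OR NOT x3 OR NOT x5)

((x4 OR NOT x2) IMPLIES x1) OR (NOT NOT x3 IMPLIES NOT x5) OR (x3 IFF NOT NOT x1)
≡ NOT (x4 OR NOT x2) OR x1 OR (NOT NOT x3 IMPLIES NOT x5) OR (x3 IFF NOT NOT x1)   (eliminate IMPLIES)
≡ NOT (x4 OR NOT x2) OR x1 OR NOT NOT NOT x3 OR NOT x5 OR (x3 IFF NOT NOT x1)   (eliminate IMPLIES)
≡ NOT (x4 OR NOT x2) OR x1 OR NOT NOT NOT x3 OR NOT x5 OR ((x3 IMPLIES NOT NOT x1) AND (NOT NOT x1 IMPLIES x3))   (eliminate IFF)
≡ NOT (x4 OR NOT x2) OR x1 OR NOT NOT NOT x3 OR NOT x5 OR ((NOT x3 OR NOT NOT x1) AND (NOT NOT x1 IMPLIES x3))   (eliminate IMPLIES)
≡ NOT (x4 OR NOT x2) OR x1 OR NOT NOT NOT x3 OR NOT x5 OR ((NOT x3 OR NOT NOT x1) AND (NOT NOT NOT x1 OR x3))   (eliminate IMPLIES)
≡ (NOT x4 AND NOT NOT x2) OR x1 OR NOT NOT NOT x3 OR NOT x5 OR ((NOT x3 OR NOT NOT x1) AND (NOT NOT NOT x1 OR x3))   (De Morgan)
≡ (NOT x4 AND x2) OR x1 OR NOT NOT NOT x3 OR NOT x5 OR ((NOT x3 OR NOT NOT x1) AND (NOT NOT NOT x1 OR x3))   (double negation)
≡ (NOT x4 AND x2) OR x1 OR NOT x3 OR NOT x5 OR ((NOT x3 OR NOT NOT x1) AND (NOT NOT NOT x1 OR x3))   (double negation)
≡ (NOT x4 AND x2) OR x1 OR NOT x3 OR NOT x5 OR ((NOT x3 OR x1) AND (NOT NOT NOT x1 OR x3))   (double negation)
≡ (NOT x4 AND x2) OR x1 OR NOT x3 OR NOT x5 OR ((NOT x3 OR x1) AND (NOT x1 OR x3))   (double negation)
≡ (NOT x4 OR x1 OR NOT x3 OR NOT x5 OR NOT x3 OR x1) AND (NOT x4 OR x1 OR NOT x3 OR NOT x5 OR NOT x1 OR x3) AND (x2 OR x1 OR NOT x3 OR NOT x5 OR NOT x3 OR x1) AND (x2 OR x1 OR NOT x3 OR NOT x5 OR NOT x1 OR x3)   (distribute OR over AND)
≡ (NOT x4 OR x1 OR NOT x3 OR NOT x5) AND (x2 OR x1 OR NOT x3 OR NOT x5)   (simplify)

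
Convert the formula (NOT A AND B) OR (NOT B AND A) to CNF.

(NOT A AND B) OR (NOT B AND A)
≡ (NOT A OR NOT B) AND (NOT A OR A) AND (B OR NOT B) AND (B OR A)   — distribute OR over AND
≡ (NOT A OR NOT B) AND (B OR A)   — simplify

(NOT A OR NOT B) AND (B OR A)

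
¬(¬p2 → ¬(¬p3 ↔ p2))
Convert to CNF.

¬p2 ∧ (p3 ∨ p2)

¬(¬p2 → ¬(¬p3 ↔ p2))
≡ ¬(¬¬p2 ∨ ¬(¬p3 ↔ p2))   [eliminate →]
≡ ¬(¬¬p2 ∨ ¬((¬p3 → p2) ∧ (p2 → ¬p3)))   [eliminate ↔]
≡ ¬(¬¬p2 ∨ ¬((¬¬p3 ∨ p2) ∧ (p2 → ¬p3)))   [eliminate →]
≡ ¬(¬¬p2 ∨ ¬((¬¬p3 ∨ p2) ∧ (¬p2 ∨ ¬p3)))   [eliminate →]
≡ ¬¬¬p2 ∧ ¬¬((¬¬p3 ∨ p2) ∧ (¬p2 ∨ ¬p3))   [De Morgan]
≡ ¬p2 ∧ ¬¬((¬¬p3 ∨ p2) ∧ (¬p2 ∨ ¬p3))   [double negation]
≡ ¬p2 ∧ (¬¬p3 ∨ p2) ∧ (¬p2 ∨ ¬p3)   [double negation]
≡ ¬p2 ∧ (p3 ∨ p2) ∧ (¬p2 ∨ ¬p3)   [double negation]
≡ ¬p2 ∧ (p3 ∨ p2)   [simplify]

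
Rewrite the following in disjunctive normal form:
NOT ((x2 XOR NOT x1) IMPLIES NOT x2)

x2 AND x1

NOT ((x2 XOR NOT x1) IMPLIES NOT x2)
= NOT (NOT (x2 XOR NOT x1) OR NOT x2)   [eliminate IMPLIES]
= NOT (NOT ((x2 AND NOT NOT x1) OR (NOT x2 AND NOT x1)) OR NOT x2)   [expand XOR]
= NOT NOT ((x2 AND NOT NOT x1) OR (NOT x2 AND NOT x1)) AND NOT NOT x2   [De Morgan]
= ((x2 AND NOT NOT x1) OR (NOT x2 AND NOT x1)) AND NOT NOT x2   [double negation]
= ((x2 AND x1) OR (NOT x2 AND NOT x1)) AND NOT NOT x2   [double negation]
= ((x2 AND x1) OR (NOT x2 AND NOT x1)) AND x2   [double negation]
= (x2 AND x1 AND x2) OR (NOT x2 AND NOT x1 AND x2)   [distribute AND over OR]
= x2 AND x1   [simplify]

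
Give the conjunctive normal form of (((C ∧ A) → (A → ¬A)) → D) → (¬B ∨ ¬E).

(((C ∧ A) → (A → ¬A)) → D) → (¬B ∨ ¬E)
= ¬(((C ∧ A) → (A → ¬A)) → D) ∨ ¬B ∨ ¬E   [eliminate →]
= ¬(¬((C ∧ A) → (A → ¬A)) ∨ D) ∨ ¬B ∨ ¬E   [eliminate →]
= ¬(¬(¬(C ∧ A) ∨ (A → ¬A)) ∨ D) ∨ ¬B ∨ ¬E   [eliminate →]
= ¬(¬(¬(C ∧ A) ∨ ¬A ∨ ¬A) ∨ D) ∨ ¬B ∨ ¬E   [eliminate →]
= (¬¬(¬(C ∧ A) ∨ ¬A ∨ ¬A) ∧ ¬D) ∨ ¬B ∨ ¬E   [De Morgan]
= ((¬(C ∧ A) ∨ ¬A ∨ ¬A) ∧ ¬D) ∨ ¬B ∨ ¬E   [double negation]
= ((¬C ∨ ¬A ∨ ¬A ∨ ¬A) ∧ ¬D) ∨ ¬B ∨ ¬E   [De Morgan]
= (¬C ∨ ¬A ∨ ¬A ∨ ¬A ∨ ¬B ∨ ¬E) ∧ (¬D ∨ ¬B ∨ ¬E)   [distribute ∨ over ∧]
= (¬C ∨ ¬A ∨ ¬B ∨ ¬E) ∧ (¬D ∨ ¬B ∨ ¬E)   [simplify]

(¬C ∨ ¬A ∨ ¬B ∨ ¬E) ∧ (¬D ∨ ¬B ∨ ¬E)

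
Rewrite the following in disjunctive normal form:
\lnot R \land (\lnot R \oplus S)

\lnot R \land (\lnot R \oplus S)
≡ \lnot R \land (\lnot R \land \lnot S \lor \lnot \lnot R \land S)   [expand \oplus]
≡ \lnot R \land (\lnot R \land \lnot S \lor R \land S)   [double negation]
≡ \lnot R \land \lnot R \land \lnot S \lor \lnot R \land R \land S   [distribute \land over \lor]
≡ \lnot R \land \lnot S   [simplify]

\lnot R \land \lnot S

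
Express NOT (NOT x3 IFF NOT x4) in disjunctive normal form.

(NOT x3 AND x4) OR (NOT x4 AND x3)

NOT (NOT x3 IFF NOT x4)
⇔ NOT ((NOT x3 IMPLIES NOT x4) AND (NOT x4 IMPLIES NOT x3))   — eliminate IFF
⇔ NOT ((NOT NOT x3 OR NOT x4) AND (NOT x4 IMPLIES NOT x3))   — eliminate IMPLIES
⇔ NOT ((NOT NOT x3 OR NOT x4) AND (NOT NOT x4 OR NOT x3))   — eliminate IMPLIES
⇔ NOT (NOT NOT x3 OR NOT x4) OR NOT (NOT NOT x4 OR NOT x3)   — De Morgan
⇔ (NOT NOT NOT x3 AND NOT NOT x4) OR NOT (NOT NOT x4 OR NOT x3)   — De Morgan
⇔ (NOT x3 AND NOT NOT x4) OR NOT (NOT NOT x4 OR NOT x3)   — double negation
⇔ (NOT x3 AND x4) OR NOT (NOT NOT x4 OR NOT x3)   — double negation
⇔ (NOT x3 AND x4) OR (NOT NOT NOT x4 AND NOT NOT x3)   — De Morgan
⇔ (NOT x3 AND x4) OR (NOT x4 AND NOT NOT x3)   — double negation
⇔ (NOT x3 AND x4) OR (NOT x4 AND x3)   — double negation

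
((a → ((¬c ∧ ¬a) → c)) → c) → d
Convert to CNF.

¬c ∨ d

((a → ((¬c ∧ ¬a) → c)) → c) → d
≡ ¬((a → ((¬c ∧ ¬a) → c)) → c) ∨ d   — eliminate →
≡ ¬(¬(a → ((¬c ∧ ¬a) → c)) ∨ c) ∨ d   — eliminate →
≡ ¬(¬(¬a ∨ ((¬c ∧ ¬a) → c)) ∨ c) ∨ d   — eliminate →
≡ ¬(¬(¬a ∨ ¬(¬c ∧ ¬a) ∨ c) ∨ c) ∨ d   — eliminate →
≡ (¬¬(¬a ∨ ¬(¬c ∧ ¬a) ∨ c) ∧ ¬c) ∨ d   — De Morgan
≡ ((¬a ∨ ¬(¬c ∧ ¬a) ∨ c) ∧ ¬c) ∨ d   — double negation
≡ ((¬a ∨ ¬¬c ∨ ¬¬a ∨ c) ∧ ¬c) ∨ d   — De Morgan
≡ ((¬a ∨ c ∨ ¬¬a ∨ c) ∧ ¬c) ∨ d   — double negation
≡ ((¬a ∨ c ∨ a ∨ c) ∧ ¬c) ∨ d   — double negation
≡ (¬a ∨ c ∨ a ∨ c ∨ d) ∧ (¬c ∨ d)   — distribute ∨ over ∧
≡ ¬c ∨ d   — simplify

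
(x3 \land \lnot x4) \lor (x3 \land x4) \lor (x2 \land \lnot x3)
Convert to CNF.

x3 \lor x2

(x3 \land \lnot x4) \lor (x3 \land x4) \lor (x2 \land \lnot x3)
= (x3 \lor x3 \lor x2) \land (x3 \lor x3 \lor \lnot x3) \land (x3 \lor x4 \lor x2) \land (x3 \lor x4 \lor \lnot x3) \land (\lnot x4 \lor x3 \lor x2) \land (\lnot x4 \lor x3 \lor \lnot x3) \land (\lnot x4 \lor x4 \lor x2) \land (\lnot x4 \lor x4 \lor \lnot x3)   — distribute \lor over \land
= x3 \lor x2   — simplify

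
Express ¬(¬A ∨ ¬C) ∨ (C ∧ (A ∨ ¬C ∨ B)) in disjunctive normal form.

(A ∧ C) ∨ (C ∧ B)

¬(¬A ∨ ¬C) ∨ (C ∧ (A ∨ ¬C ∨ B))
≡ (¬¬A ∧ ¬¬C) ∨ (C ∧ (A ∨ ¬C ∨ B))
≡ (A ∧ ¬¬C) ∨ (C ∧ (A ∨ ¬C ∨ B))
≡ (A ∧ C) ∨ (C ∧ (A ∨ ¬C ∨ B))
≡ (A ∧ C) ∨ (C ∧ A) ∨ (C ∧ ¬C) ∨ (C ∧ B)
≡ (A ∧ C) ∨ (C ∧ B)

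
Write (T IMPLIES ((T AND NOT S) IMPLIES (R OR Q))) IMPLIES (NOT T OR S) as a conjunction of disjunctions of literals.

(T IMPLIES ((T AND NOT S) IMPLIES (R OR Q))) IMPLIES (NOT T OR S)
≡ NOT (T IMPLIES ((T AND NOT S) IMPLIES (R OR Q))) OR NOT T OR S   — eliminate IMPLIES
≡ NOT (NOT T OR ((T AND NOT S) IMPLIES (R OR Q))) OR NOT T OR S   — eliminate IMPLIES
≡ NOT (NOT T OR NOT (T AND NOT S) OR R OR Q) OR NOT T OR S   — eliminate IMPLIES
≡ (NOT NOT T AND NOT NOT (T AND NOT S) AND NOT R AND NOT Q) OR NOT T OR S   — De Morgan
≡ (T AND NOT NOT (T AND NOT S) AND NOT R AND NOT Q) OR NOT T OR S   — double negation
≡ (T AND T AND NOT S AND NOT R AND NOT Q) OR NOT T OR S   — double negation
≡ (T OR NOT T OR S) AND (T OR NOT T OR S) AND (NOT S OR NOT T OR S) AND (NOT R OR NOT T OR S) AND (NOT Q OR NOT T OR S)   — distribute OR over AND
≡ (NOT R OR NOT T OR S) AND (NOT Q OR NOT T OR S)   — simplify

(NOT R OR NOT T OR S) AND (NOT Q OR NOT T OR S)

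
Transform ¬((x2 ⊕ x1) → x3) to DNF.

(x2 ∧ ¬x1 ∧ ¬x3) ∨ (¬x2 ∧ x1 ∧ ¬x3)

¬((x2 ⊕ x1) → x3)
≡ ¬(¬(x2 ⊕ x1) ∨ x3)
≡ ¬(¬((x2 ∧ ¬x1) ∨ (¬x2 ∧ x1)) ∨ x3)
≡ ¬¬((x2 ∧ ¬x1) ∨ (¬x2 ∧ x1)) ∧ ¬x3
≡ ((x2 ∧ ¬x1) ∨ (¬x2 ∧ x1)) ∧ ¬x3
≡ (x2 ∧ ¬x1 ∧ ¬x3) ∨ (¬x2 ∧ x1 ∧ ¬x3)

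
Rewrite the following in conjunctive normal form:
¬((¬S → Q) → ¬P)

¬((¬S → Q) → ¬P)
⇔ ¬(¬(¬S → Q) ∨ ¬P)   (eliminate →)
⇔ ¬(¬(¬¬S ∨ Q) ∨ ¬P)   (eliminate →)
⇔ ¬¬(¬¬S ∨ Q) ∧ ¬¬P   (De Morgan)
⇔ (¬¬S ∨ Q) ∧ ¬¬P   (double negation)
⇔ (S ∨ Q) ∧ ¬¬P   (double negation)
⇔ (S ∨ Q) ∧ P   (double negation)

(S ∨ Q) ∧ P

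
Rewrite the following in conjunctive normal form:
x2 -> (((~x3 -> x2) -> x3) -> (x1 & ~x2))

~x2 | ~x3

x2 -> (((~x3 -> x2) -> x3) -> (x1 & ~x2))
= ~x2 | (((~x3 -> x2) -> x3) -> (x1 & ~x2))   — eliminate ->
= ~x2 | ~((~x3 -> x2) -> x3) | (x1 & ~x2)   — eliminate ->
= ~x2 | ~(~(~x3 -> x2) | x3) | (x1 & ~x2)   — eliminate ->
= ~x2 | ~(~(~~x3 | x2) | x3) | (x1 & ~x2)   — eliminate ->
= ~x2 | (~~(~~x3 | x2) & ~x3) | (x1 & ~x2)   — De Morgan
= ~x2 | ((~~x3 | x2) & ~x3) | (x1 & ~x2)   — double negation
= ~x2 | ((x3 | x2) & ~x3) | (x1 & ~x2)   — double negation
= (~x2 | x3 | x2 | x1) & (~x2 | x3 | x2 | ~x2) & (~x2 | ~x3 | x1) & (~x2 | ~x3 | ~x2)   — distribute | over &
= ~x2 | ~x3   — simplify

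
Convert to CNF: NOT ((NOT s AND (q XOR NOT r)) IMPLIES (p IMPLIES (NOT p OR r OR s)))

NOT s AND (NOT q OR r) AND p AND NOT r

NOT ((NOT s AND (q XOR NOT r)) IMPLIES (p IMPLIES (NOT p OR r OR s)))
⇔ NOT (NOT (NOT s AND (q XOR NOT r)) OR (p IMPLIES (NOT p OR r OR s)))   (eliminate IMPLIES)
⇔ NOT (NOT (NOT s AND (q OR NOT r) AND NOT (q AND NOT r)) OR (p IMPLIES (NOT p OR r OR s)))   (expand XOR)
⇔ NOT (NOT (NOT s AND (q OR NOT r) AND NOT (q AND NOT r)) OR NOT p OR NOT p OR r OR s)   (eliminate IMPLIES)
⇔ NOT NOT (NOT s AND (q OR NOT r) AND NOT (q AND NOT r)) AND NOT NOT p AND NOT NOT p AND NOT r AND NOT s   (De Morgan)
⇔ NOT s AND (q OR NOT r) AND NOT (q AND NOT r) AND NOT NOT p AND NOT NOT p AND NOT r AND NOT s   (double negation)
⇔ NOT s AND (q OR NOT r) AND (NOT q OR NOT NOT r) AND NOT NOT p AND NOT NOT p AND NOT r AND NOT s   (De Morgan)
⇔ NOT s AND (q OR NOT r) AND (NOT q OR r) AND NOT NOT p AND NOT NOT p AND NOT r AND NOT s   (double negation)
⇔ NOT s AND (q OR NOT r) AND (NOT q OR r) AND p AND NOT NOT p AND NOT r AND NOT s   (double negation)
⇔ NOT s AND (q OR NOT r) AND (NOT q OR r) AND p AND p AND NOT r AND NOT s   (double negation)
⇔ NOT s AND (NOT q OR r) AND p AND NOT r   (simplify)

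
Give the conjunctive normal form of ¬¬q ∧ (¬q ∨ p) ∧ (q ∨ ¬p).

q ∧ (¬q ∨ p)

¬¬q ∧ (¬q ∨ p) ∧ (q ∨ ¬p)
⇔ q ∧ (¬q ∨ p) ∧ (q ∨ ¬p)   [double negation]
⇔ q ∧ (¬q ∨ p)   [simplify]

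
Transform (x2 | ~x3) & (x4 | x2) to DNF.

x2 | (~x3 & x4)

(x2 | ~x3) & (x4 | x2)
≡ (x2 & x4) | (x2 & x2) | (~x3 & x4) | (~x3 & x2)   (distribute & over |)
≡ x2 | (~x3 & x4)   (simplify)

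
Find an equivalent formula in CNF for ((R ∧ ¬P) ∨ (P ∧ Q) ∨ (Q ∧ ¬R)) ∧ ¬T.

((R ∧ ¬P) ∨ (P ∧ Q) ∨ (Q ∧ ¬R)) ∧ ¬T
⇔ (R ∨ P ∨ Q) ∧ (R ∨ P ∨ ¬R) ∧ (R ∨ Q ∨ Q) ∧ (R ∨ Q ∨ ¬R) ∧ (¬P ∨ P ∨ Q) ∧ (¬P ∨ P ∨ ¬R) ∧ (¬P ∨ Q ∨ Q) ∧ (¬P ∨ Q ∨ ¬R) ∧ ¬T   [distribute ∨ over ∧]
⇔ (R ∨ Q) ∧ (¬P ∨ Q) ∧ ¬T   [simplify]

(R ∨ Q) ∧ (¬P ∨ Q) ∧ ¬T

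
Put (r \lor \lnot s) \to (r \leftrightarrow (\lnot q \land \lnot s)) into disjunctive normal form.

(\lnot r \land s) \lor (\lnot r \land q) \lor (\lnot q \land \lnot s \land r)

(r \lor \lnot s) \to (r \leftrightarrow (\lnot q \land \lnot s))
= \lnot (r \lor \lnot s) \lor (r \leftrightarrow (\lnot q \land \lnot s))   (eliminate \to)
= \lnot (r \lor \lnot s) \lor ((r \to (\lnot q \land \lnot s)) \land ((\lnot q \land \lnot s) \to r))   (eliminate \leftrightarrow)
= \lnot (r \lor \lnot s) \lor ((\lnot r \lor (\lnot q \land \lnot s)) \land ((\lnot q \land \lnot s) \to r))   (eliminate \to)
= \lnot (r \lor \lnot s) \lor ((\lnot r \lor (\lnot q \land \lnot s)) \land (\lnot (\lnot q \land \lnot s) \lor r))   (eliminate \to)
= (\lnot r \land \lnot \lnot s) \lor ((\lnot r \lor (\lnot q \land \lnot s)) \land (\lnot (\lnot q \land \lnot s) \lor r))   (De Morgan)
= (\lnot r \land s) \lor ((\lnot r \lor (\lnot q \land \lnot s)) \land (\lnot (\lnot q \land \lnot s) \lor r))   (double negation)
= (\lnot r \land s) \lor ((\lnot r \lor (\lnot q \land \lnot s)) \land (\lnot \lnot q \lor \lnot \lnot s \lor r))   (De Morgan)
= (\lnot r \land s) \lor ((\lnot r \lor (\lnot q \land \lnot s)) \land (q \lor \lnot \lnot s \lor r))   (double negation)
= (\lnot r \land s) \lor ((\lnot r \lor (\lnot q \land \lnot s)) \land (q \lor s \lor r))   (double negation)
= (\lnot r \land s) \lor (\lnot r \land q) \lor (\lnot r \land s) \lor (\lnot r \land r) \lor (\lnot q \land \lnot s \land q) \lor (\lnot q \land \lnot s \land s) \lor (\lnot q \land \lnot s \land r)   (distribute \land over \lor)
= (\lnot r \land s) \lor (\lnot r \land q) \lor (\lnot q \land \lnot s \land r)   (simplify)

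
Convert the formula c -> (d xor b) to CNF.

(~c | d | b) & (~c | ~d | ~b)

c -> (d xor b)
= ~c | (d xor b)   [eliminate ->]
= ~c | ((d | b) & ~(d & b))   [expand xor]
= ~c | ((d | b) & (~d | ~b))   [De Morgan]
= (~c | d | b) & (~c | ~d | ~b)   [distribute | over &]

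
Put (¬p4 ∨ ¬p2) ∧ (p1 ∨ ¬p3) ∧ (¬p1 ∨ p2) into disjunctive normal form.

(¬p4 ∧ p1 ∧ p2) ∨ (¬p4 ∧ ¬p3 ∧ ¬p1) ∨ (¬p4 ∧ ¬p3 ∧ p2) ∨ (¬p2 ∧ ¬p3 ∧ ¬p1)

(¬p4 ∨ ¬p2) ∧ (p1 ∨ ¬p3) ∧ (¬p1 ∨ p2)
≡ (¬p4 ∧ p1 ∧ ¬p1) ∨ (¬p4 ∧ p1 ∧ p2) ∨ (¬p4 ∧ ¬p3 ∧ ¬p1) ∨ (¬p4 ∧ ¬p3 ∧ p2) ∨ (¬p2 ∧ p1 ∧ ¬p1) ∨ (¬p2 ∧ p1 ∧ p2) ∨ (¬p2 ∧ ¬p3 ∧ ¬p1) ∨ (¬p2 ∧ ¬p3 ∧ p2)   — distribute ∧ over ∨
≡ (¬p4 ∧ p1 ∧ p2) ∨ (¬p4 ∧ ¬p3 ∧ ¬p1) ∨ (¬p4 ∧ ¬p3 ∧ p2) ∨ (¬p2 ∧ ¬p3 ∧ ¬p1)   — simplify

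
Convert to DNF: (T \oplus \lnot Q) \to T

(\lnot T \land Q) \lor T

(T \oplus \lnot Q) \to T
⇔ \lnot (T \oplus \lnot Q) \lor T   [eliminate \to]
⇔ \lnot ((T \land \lnot \lnot Q) \lor (\lnot T \land \lnot Q)) \lor T   [expand \oplus]
⇔ (\lnot (T \land \lnot \lnot Q) \land \lnot (\lnot T \land \lnot Q)) \lor T   [De Morgan]
⇔ ((\lnot T \lor \lnot \lnot \lnot Q) \land \lnot (\lnot T \land \lnot Q)) \lor T   [De Morgan]
⇔ ((\lnot T \lor \lnot Q) \land \lnot (\lnot T \land \lnot Q)) \lor T   [double negation]
⇔ ((\lnot T \lor \lnot Q) \land (\lnot \lnot T \lor \lnot \lnot Q)) \lor T   [De Morgan]
⇔ ((\lnot T \lor \lnot Q) \land (T \lor \lnot \lnot Q)) \lor T   [double negation]
⇔ ((\lnot T \lor \lnot Q) \land (T \lor Q)) \lor T   [double negation]
⇔ (\lnot T \land T) \lor (\lnot T \land Q) \lor (\lnot Q \land T) \lor (\lnot Q \land Q) \lor T   [distribute \land over \lor]
⇔ (\lnot T \land Q) \lor T   [simplify]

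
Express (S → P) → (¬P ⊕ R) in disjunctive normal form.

(S → P) → (¬P ⊕ R)
≡ ¬(S → P) ∨ (¬P ⊕ R)   [eliminate →]
≡ ¬(¬S ∨ P) ∨ (¬P ⊕ R)   [eliminate →]
≡ ¬(¬S ∨ P) ∨ (¬P ∧ ¬R) ∨ (¬¬P ∧ R)   [expand ⊕]
≡ (¬¬S ∧ ¬P) ∨ (¬P ∧ ¬R) ∨ (¬¬P ∧ R)   [De Morgan]
≡ (S ∧ ¬P) ∨ (¬P ∧ ¬R) ∨ (¬¬P ∧ R)   [double negation]
≡ (S ∧ ¬P) ∨ (¬P ∧ ¬R) ∨ (P ∧ R)   [double negation]

(S ∧ ¬P) ∨ (¬P ∧ ¬R) ∨ (P ∧ R)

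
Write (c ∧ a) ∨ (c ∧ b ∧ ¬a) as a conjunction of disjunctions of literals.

(c ∧ a) ∨ (c ∧ b ∧ ¬a)
≡ (c ∨ c) ∧ (c ∨ b) ∧ (c ∨ ¬a) ∧ (a ∨ c) ∧ (a ∨ b) ∧ (a ∨ ¬a)   [distribute ∨ over ∧]
≡ c ∧ (a ∨ b)   [simplify]

c ∧ (a ∨ b)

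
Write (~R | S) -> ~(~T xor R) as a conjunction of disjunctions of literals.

(R | T) & (~S | ~R | ~T)

(~R | S) -> ~(~T xor R)
≡ ~(~R | S) | ~(~T xor R)   [eliminate ->]
≡ ~(~R | S) | ~((~T | R) & ~(~T & R))   [expand xor]
≡ (~~R & ~S) | ~((~T | R) & ~(~T & R))   [De Morgan]
≡ (R & ~S) | ~((~T | R) & ~(~T & R))   [double negation]
≡ (R & ~S) | ~(~T | R) | ~~(~T & R)   [De Morgan]
≡ (R & ~S) | (~~T & ~R) | ~~(~T & R)   [De Morgan]
≡ (R & ~S) | (T & ~R) | ~~(~T & R)   [double negation]
≡ (R & ~S) | (T & ~R) | (~T & R)   [double negation]
≡ (R | T | ~T) & (R | T | R) & (R | ~R | ~T) & (R | ~R | R) & (~S | T | ~T) & (~S | T | R) & (~S | ~R | ~T) & (~S | ~R | R)   [distribute | over &]
≡ (R | T) & (~S | ~R | ~T)   [simplify]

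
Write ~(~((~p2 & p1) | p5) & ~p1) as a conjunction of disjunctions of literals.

~(~((~p2 & p1) | p5) & ~p1)
≡ ~~((~p2 & p1) | p5) | ~~p1   [De Morgan]
≡ (~p2 & p1) | p5 | ~~p1   [double negation]
≡ (~p2 & p1) | p5 | p1   [double negation]
≡ (~p2 | p5 | p1) & (p1 | p5 | p1)   [distribute | over &]
≡ p1 | p5   [simplify]

p1 | p5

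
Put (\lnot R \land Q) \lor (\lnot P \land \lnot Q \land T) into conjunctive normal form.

(\lnot R \land Q) \lor (\lnot P \land \lnot Q \land T)
= (\lnot R \lor \lnot P) \land (\lnot R \lor \lnot Q) \land (\lnot R \lor T) \land (Q \lor \lnot P) \land (Q \lor \lnot Q) \land (Q \lor T)   — distribute \lor over \land
= (\lnot R \lor \lnot P) \land (\lnot R \lor \lnot Q) \land (\lnot R \lor T) \land (Q \lor \lnot P) \land (Q \lor T)   — simplify

(\lnot R \lor \lnot P) \land (\lnot R \lor \lnot Q) \land (\lnot R \lor T) \land (Q \lor \lnot P) \land (Q \lor T)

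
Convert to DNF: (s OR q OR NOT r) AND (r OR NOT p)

(s AND r) OR (s AND NOT p) OR (q AND r) OR (q AND NOT p) OR (NOT r AND NOT p)

(s OR q OR NOT r) AND (r OR NOT p)
⇔ (s AND r) OR (s AND NOT p) OR (q AND r) OR (q AND NOT p) OR (NOT r AND r) OR (NOT r AND NOT p)   [distribute AND over OR]
⇔ (s AND r) OR (s AND NOT p) OR (q AND r) OR (q AND NOT p) OR (NOT r AND NOT p)   [simplify]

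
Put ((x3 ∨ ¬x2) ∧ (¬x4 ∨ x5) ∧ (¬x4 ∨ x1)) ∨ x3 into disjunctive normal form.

(¬x2 ∧ ¬x4) ∨ (¬x2 ∧ x5 ∧ x1) ∨ x3

((x3 ∨ ¬x2) ∧ (¬x4 ∨ x5) ∧ (¬x4 ∨ x1)) ∨ x3
≡ (x3 ∧ ¬x4 ∧ ¬x4) ∨ (x3 ∧ ¬x4 ∧ x1) ∨ (x3 ∧ x5 ∧ ¬x4) ∨ (x3 ∧ x5 ∧ x1) ∨ (¬x2 ∧ ¬x4 ∧ ¬x4) ∨ (¬x2 ∧ ¬x4 ∧ x1) ∨ (¬x2 ∧ x5 ∧ ¬x4) ∨ (¬x2 ∧ x5 ∧ x1) ∨ x3   (distribute ∧ over ∨)
≡ (¬x2 ∧ ¬x4) ∨ (¬x2 ∧ x5 ∧ x1) ∨ x3   (simplify)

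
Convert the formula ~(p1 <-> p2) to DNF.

(p1 & ~p2) | (p2 & ~p1)

~(p1 <-> p2)
≡ ~((p1 -> p2) & (p2 -> p1))   (eliminate <->)
≡ ~((~p1 | p2) & (p2 -> p1))   (eliminate ->)
≡ ~((~p1 | p2) & (~p2 | p1))   (eliminate ->)
≡ ~(~p1 | p2) | ~(~p2 | p1)   (De Morgan)
≡ (~~p1 & ~p2) | ~(~p2 | p1)   (De Morgan)
≡ (p1 & ~p2) | ~(~p2 | p1)   (double negation)
≡ (p1 & ~p2) | (~~p2 & ~p1)   (De Morgan)
≡ (p1 & ~p2) | (p2 & ~p1)   (double negation)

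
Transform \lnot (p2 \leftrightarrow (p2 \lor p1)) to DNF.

p1 \land \lnot p2

\lnot (p2 \leftrightarrow (p2 \lor p1))
≡ \lnot ((p2 \to (p2 \lor p1)) \land ((p2 \lor p1) \to p2))   — eliminate \leftrightarrow
≡ \lnot ((\lnot p2 \lor p2 \lor p1) \land ((p2 \lor p1) \to p2))   — eliminate \to
≡ \lnot ((\lnot p2 \lor p2 \lor p1) \land (\lnot (p2 \lor p1) \lor p2))   — eliminate \to
≡ \lnot (\lnot p2 \lor p2 \lor p1) \lor \lnot (\lnot (p2 \lor p1) \lor p2)   — De Morgan
≡ (\lnot \lnot p2 \land \lnot p2 \land \lnot p1) \lor \lnot (\lnot (p2 \lor p1) \lor p2)   — De Morgan
≡ (p2 \land \lnot p2 \land \lnot p1) \lor \lnot (\lnot (p2 \lor p1) \lor p2)   — double negation
≡ (p2 \land \lnot p2 \land \lnot p1) \lor (\lnot \lnot (p2 \lor p1) \land \lnot p2)   — De Morgan
≡ (p2 \land \lnot p2 \land \lnot p1) \lor ((p2 \lor p1) \land \lnot p2)   — double negation
≡ (p2 \land \lnot p2 \land \lnot p1) \lor (p2 \land \lnot p2) \lor (p1 \land \lnot p2)   — distribute \land over \lor
≡ p1 \land \lnot p2   — simplify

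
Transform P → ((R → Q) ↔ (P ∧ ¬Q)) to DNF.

P → ((R → Q) ↔ (P ∧ ¬Q))
⇔ ¬P ∨ ((R → Q) ↔ (P ∧ ¬Q))   (eliminate →)
⇔ ¬P ∨ (((R → Q) → (P ∧ ¬Q)) ∧ ((P ∧ ¬Q) → (R → Q)))   (eliminate ↔)
⇔ ¬P ∨ ((¬(R → Q) ∨ (P ∧ ¬Q)) ∧ ((P ∧ ¬Q) → (R → Q)))   (eliminate →)
⇔ ¬P ∨ ((¬(¬R ∨ Q) ∨ (P ∧ ¬Q)) ∧ ((P ∧ ¬Q) → (R → Q)))   (eliminate →)
⇔ ¬P ∨ ((¬(¬R ∨ Q) ∨ (P ∧ ¬Q)) ∧ (¬(P ∧ ¬Q) ∨ (R → Q)))   (eliminate →)
⇔ ¬P ∨ ((¬(¬R ∨ Q) ∨ (P ∧ ¬Q)) ∧ (¬(P ∧ ¬Q) ∨ ¬R ∨ Q))   (eliminate →)
⇔ ¬P ∨ (((¬¬R ∧ ¬Q) ∨ (P ∧ ¬Q)) ∧ (¬(P ∧ ¬Q) ∨ ¬R ∨ Q))   (De Morgan)
⇔ ¬P ∨ (((R ∧ ¬Q) ∨ (P ∧ ¬Q)) ∧ (¬(P ∧ ¬Q) ∨ ¬R ∨ Q))   (double negation)
⇔ ¬P ∨ (((R ∧ ¬Q) ∨ (P ∧ ¬Q)) ∧ (¬P ∨ ¬¬Q ∨ ¬R ∨ Q))   (De Morgan)
⇔ ¬P ∨ (((R ∧ ¬Q) ∨ (P ∧ ¬Q)) ∧ (¬P ∨ Q ∨ ¬R ∨ Q))   (double negation)
⇔ ¬P ∨ (R ∧ ¬Q ∧ ¬P) ∨ (R ∧ ¬Q ∧ Q) ∨ (R ∧ ¬Q ∧ ¬R) ∨ (R ∧ ¬Q ∧ Q) ∨ (P ∧ ¬Q ∧ ¬P) ∨ (P ∧ ¬Q ∧ Q) ∨ (P ∧ ¬Q ∧ ¬R) ∨ (P ∧ ¬Q ∧ Q)   (distribute ∧ over ∨)
⇔ ¬P ∨ (P ∧ ¬Q ∧ ¬R)   (simplify)

¬P ∨ (P ∧ ¬Q ∧ ¬R)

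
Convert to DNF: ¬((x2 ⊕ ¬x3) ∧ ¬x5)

¬x2 ∧ x3 ∨ ¬x3 ∧ x2 ∨ x5

¬((x2 ⊕ ¬x3) ∧ ¬x5)
⇔ ¬((x2 ∧ ¬¬x3 ∨ ¬x2 ∧ ¬x3) ∧ ¬x5)   [expand ⊕]
⇔ ¬(x2 ∧ ¬¬x3 ∨ ¬x2 ∧ ¬x3) ∨ ¬¬x5   [De Morgan]
⇔ ¬(x2 ∧ ¬¬x3) ∧ ¬(¬x2 ∧ ¬x3) ∨ ¬¬x5   [De Morgan]
⇔ (¬x2 ∨ ¬¬¬x3) ∧ ¬(¬x2 ∧ ¬x3) ∨ ¬¬x5   [De Morgan]
⇔ (¬x2 ∨ ¬x3) ∧ ¬(¬x2 ∧ ¬x3) ∨ ¬¬x5   [double negation]
⇔ (¬x2 ∨ ¬x3) ∧ (¬¬x2 ∨ ¬¬x3) ∨ ¬¬x5   [De Morgan]
⇔ (¬x2 ∨ ¬x3) ∧ (x2 ∨ ¬¬x3) ∨ ¬¬x5   [double negation]
⇔ (¬x2 ∨ ¬x3) ∧ (x2 ∨ x3) ∨ ¬¬x5   [double negation]
⇔ (¬x2 ∨ ¬x3) ∧ (x2 ∨ x3) ∨ x5   [double negation]
⇔ ¬x2 ∧ x2 ∨ ¬x2 ∧ x3 ∨ ¬x3 ∧ x2 ∨ ¬x3 ∧ x3 ∨ x5   [distribute ∧ over ∨]
⇔ ¬x2 ∧ x3 ∨ ¬x3 ∧ x2 ∨ x5   [simplify]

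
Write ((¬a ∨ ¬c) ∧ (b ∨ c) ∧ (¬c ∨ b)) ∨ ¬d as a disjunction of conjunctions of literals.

((¬a ∨ ¬c) ∧ (b ∨ c) ∧ (¬c ∨ b)) ∨ ¬d
≡ (¬a ∧ b ∧ ¬c) ∨ (¬a ∧ b ∧ b) ∨ (¬a ∧ c ∧ ¬c) ∨ (¬a ∧ c ∧ b) ∨ (¬c ∧ b ∧ ¬c) ∨ (¬c ∧ b ∧ b) ∨ (¬c ∧ c ∧ ¬c) ∨ (¬c ∧ c ∧ b) ∨ ¬d   [distribute ∧ over ∨]
≡ (¬a ∧ b) ∨ (¬c ∧ b) ∨ ¬d   [simplify]

(¬a ∧ b) ∨ (¬c ∧ b) ∨ ¬d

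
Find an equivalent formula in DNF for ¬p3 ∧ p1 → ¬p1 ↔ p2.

¬p3 ∧ p1 ∧ ¬p2 ∨ p2 ∧ p3 ∨ p2 ∧ ¬p1

¬p3 ∧ p1 → ¬p1 ↔ p2
= ((¬p3 ∧ p1 → ¬p1) → p2) ∧ (p2 → (¬p3 ∧ p1 → ¬p1))   — eliminate ↔
= (¬(¬p3 ∧ p1 → ¬p1) ∨ p2) ∧ (p2 → (¬p3 ∧ p1 → ¬p1))   — eliminate →
= (¬(¬(¬p3 ∧ p1) ∨ ¬p1) ∨ p2) ∧ (p2 → (¬p3 ∧ p1 → ¬p1))   — eliminate →
= (¬(¬(¬p3 ∧ p1) ∨ ¬p1) ∨ p2) ∧ (¬p2 ∨ (¬p3 ∧ p1 → ¬p1))   — eliminate →
= (¬(¬(¬p3 ∧ p1) ∨ ¬p1) ∨ p2) ∧ (¬p2 ∨ ¬(¬p3 ∧ p1) ∨ ¬p1)   — eliminate →
= (¬¬(¬p3 ∧ p1) ∧ ¬¬p1 ∨ p2) ∧ (¬p2 ∨ ¬(¬p3 ∧ p1) ∨ ¬p1)   — De Morgan
= (¬p3 ∧ p1 ∧ ¬¬p1 ∨ p2) ∧ (¬p2 ∨ ¬(¬p3 ∧ p1) ∨ ¬p1)   — double negation
= (¬p3 ∧ p1 ∧ p1 ∨ p2) ∧ (¬p2 ∨ ¬(¬p3 ∧ p1) ∨ ¬p1)   — double negation
= (¬p3 ∧ p1 ∧ p1 ∨ p2) ∧ (¬p2 ∨ ¬¬p3 ∨ ¬p1 ∨ ¬p1)   — De Morgan
= (¬p3 ∧ p1 ∧ p1 ∨ p2) ∧ (¬p2 ∨ p3 ∨ ¬p1 ∨ ¬p1)   — double negation
= ¬p3 ∧ p1 ∧ p1 ∧ ¬p2 ∨ ¬p3 ∧ p1 ∧ p1 ∧ p3 ∨ ¬p3 ∧ p1 ∧ p1 ∧ ¬p1 ∨ ¬p3 ∧ p1 ∧ p1 ∧ ¬p1 ∨ p2 ∧ ¬p2 ∨ p2 ∧ p3 ∨ p2 ∧ ¬p1 ∨ p2 ∧ ¬p1   — distribute ∧ over ∨
= ¬p3 ∧ p1 ∧ ¬p2 ∨ p2 ∧ p3 ∨ p2 ∧ ¬p1   — simplify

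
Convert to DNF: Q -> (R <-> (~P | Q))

~Q | (~P & R) | (Q & R)

Q -> (R <-> (~P | Q))
≡ ~Q | (R <-> (~P | Q))   — eliminate ->
≡ ~Q | ((R -> (~P | Q)) & ((~P | Q) -> R))   — eliminate <->
≡ ~Q | ((~R | ~P | Q) & ((~P | Q) -> R))   — eliminate ->
≡ ~Q | ((~R | ~P | Q) & (~(~P | Q) | R))   — eliminate ->
≡ ~Q | ((~R | ~P | Q) & ((~~P & ~Q) | R))   — De Morgan
≡ ~Q | ((~R | ~P | Q) & ((P & ~Q) | R))   — double negation
≡ ~Q | (~R & P & ~Q) | (~R & R) | (~P & P & ~Q) | (~P & R) | (Q & P & ~Q) | (Q & R)   — distribute & over |
≡ ~Q | (~P & R) | (Q & R)   — simplify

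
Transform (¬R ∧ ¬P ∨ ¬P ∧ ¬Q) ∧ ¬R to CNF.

(¬R ∧ ¬P ∨ ¬P ∧ ¬Q) ∧ ¬R
≡ (¬R ∨ ¬P) ∧ (¬R ∨ ¬Q) ∧ (¬P ∨ ¬P) ∧ (¬P ∨ ¬Q) ∧ ¬R   [distribute ∨ over ∧]
≡ ¬P ∧ ¬R   [simplify]

¬P ∧ ¬R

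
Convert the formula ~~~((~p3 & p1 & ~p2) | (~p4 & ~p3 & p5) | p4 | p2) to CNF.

~~~((~p3 & p1 & ~p2) | (~p4 & ~p3 & p5) | p4 | p2)
= ~((~p3 & p1 & ~p2) | (~p4 & ~p3 & p5) | p4 | p2)   — double negation
= ~(~p3 & p1 & ~p2) & ~(~p4 & ~p3 & p5) & ~p4 & ~p2   — De Morgan
= (~~p3 | ~p1 | ~~p2) & ~(~p4 & ~p3 & p5) & ~p4 & ~p2   — De Morgan
= (p3 | ~p1 | ~~p2) & ~(~p4 & ~p3 & p5) & ~p4 & ~p2   — double negation
= (p3 | ~p1 | p2) & ~(~p4 & ~p3 & p5) & ~p4 & ~p2   — double negation
= (p3 | ~p1 | p2) & (~~p4 | ~~p3 | ~p5) & ~p4 & ~p2   — De Morgan
= (p3 | ~p1 | p2) & (p4 | ~~p3 | ~p5) & ~p4 & ~p2   — double negation
= (p3 | ~p1 | p2) & (p4 | p3 | ~p5) & ~p4 & ~p2   — double negation

(p3 | ~p1 | p2) & (p4 | p3 | ~p5) & ~p4 & ~p2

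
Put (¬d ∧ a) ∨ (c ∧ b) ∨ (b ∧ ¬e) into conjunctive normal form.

(¬d ∧ a) ∨ (c ∧ b) ∨ (b ∧ ¬e)
⇔ (¬d ∨ c ∨ b) ∧ (¬d ∨ c ∨ ¬e) ∧ (¬d ∨ b ∨ b) ∧ (¬d ∨ b ∨ ¬e) ∧ (a ∨ c ∨ b) ∧ (a ∨ c ∨ ¬e) ∧ (a ∨ b ∨ b) ∧ (a ∨ b ∨ ¬e)   [distribute ∨ over ∧]
⇔ (¬d ∨ c ∨ ¬e) ∧ (¬d ∨ b) ∧ (a ∨ c ∨ ¬e) ∧ (a ∨ b)   [simplify]

(¬d ∨ c ∨ ¬e) ∧ (¬d ∨ b) ∧ (a ∨ c ∨ ¬e) ∧ (a ∨ b)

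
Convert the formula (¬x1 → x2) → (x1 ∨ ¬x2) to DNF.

(¬x1 → x2) → (x1 ∨ ¬x2)
≡ ¬(¬x1 → x2) ∨ x1 ∨ ¬x2   — eliminate →
≡ ¬(¬¬x1 ∨ x2) ∨ x1 ∨ ¬x2   — eliminate →
≡ (¬¬¬x1 ∧ ¬x2) ∨ x1 ∨ ¬x2   — De Morgan
≡ (¬x1 ∧ ¬x2) ∨ x1 ∨ ¬x2   — double negation
≡ x1 ∨ ¬x2   — simplify

x1 ∨ ¬x2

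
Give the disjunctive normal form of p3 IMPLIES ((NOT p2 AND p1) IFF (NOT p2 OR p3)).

p3 IMPLIES ((NOT p2 AND p1) IFF (NOT p2 OR p3))
≡ NOT p3 OR ((NOT p2 AND p1) IFF (NOT p2 OR p3))
≡ NOT p3 OR (((NOT p2 AND p1) IMPLIES (NOT p2 OR p3)) AND ((NOT p2 OR p3) IMPLIES (NOT p2 AND p1)))
≡ NOT p3 OR ((NOT (NOT p2 AND p1) OR NOT p2 OR p3) AND ((NOT p2 OR p3) IMPLIES (NOT p2 AND p1)))
≡ NOT p3 OR ((NOT (NOT p2 AND p1) OR NOT p2 OR p3) AND (NOT (NOT p2 OR p3) OR (NOT p2 AND p1)))
≡ NOT p3 OR ((NOT NOT p2 OR NOT p1 OR NOT p2 OR p3) AND (NOT (NOT p2 OR p3) OR (NOT p2 AND p1)))
≡ NOT p3 OR ((p2 OR NOT p1 OR NOT p2 OR p3) AND (NOT (NOT p2 OR p3) OR (NOT p2 AND p1)))
≡ NOT p3 OR ((p2 OR NOT p1 OR NOT p2 OR p3) AND ((NOT NOT p2 AND NOT p3) OR (NOT p2 AND p1)))
≡ NOT p3 OR ((p2 OR NOT p1 OR NOT p2 OR p3) AND ((p2 AND NOT p3) OR (NOT p2 AND p1)))
≡ NOT p3 OR (p2 AND p2 AND NOT p3) OR (p2 AND NOT p2 AND p1) OR (NOT p1 AND p2 AND NOT p3) OR (NOT p1 AND NOT p2 AND p1) OR (NOT p2 AND p2 AND NOT p3) OR (NOT p2 AND NOT p2 AND p1) OR (p3 AND p2 AND NOT p3) OR (p3 AND NOT p2 AND p1)
≡ NOT p3 OR (NOT p2 AND p1)

NOT p3 OR (NOT p2 AND p1)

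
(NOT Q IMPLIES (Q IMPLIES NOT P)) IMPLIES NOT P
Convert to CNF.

(NOT Q OR NOT P) AND (Q OR NOT P)

(NOT Q IMPLIES (Q IMPLIES NOT P)) IMPLIES NOT P
≡ NOT (NOT Q IMPLIES (Q IMPLIES NOT P)) OR NOT P
≡ NOT (NOT NOT Q OR (Q IMPLIES NOT P)) OR NOT P
≡ NOT (NOT NOT Q OR NOT Q OR NOT P) OR NOT P
≡ (NOT NOT NOT Q AND NOT NOT Q AND NOT NOT P) OR NOT P
≡ (NOT Q AND NOT NOT Q AND NOT NOT P) OR NOT P
≡ (NOT Q AND Q AND NOT NOT P) OR NOT P
≡ (NOT Q AND Q AND P) OR NOT P
≡ (NOT Q OR NOT P) AND (Q OR NOT P) AND (P OR NOT P)
≡ (NOT Q OR NOT P) AND (Q OR NOT P)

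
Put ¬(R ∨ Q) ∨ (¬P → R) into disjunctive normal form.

¬(R ∨ Q) ∨ (¬P → R)
≡ ¬(R ∨ Q) ∨ ¬¬P ∨ R
≡ (¬R ∧ ¬Q) ∨ ¬¬P ∨ R
≡ (¬R ∧ ¬Q) ∨ P ∨ R

(¬R ∧ ¬Q) ∨ P ∨ R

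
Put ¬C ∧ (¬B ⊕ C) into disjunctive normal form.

¬C ∧ (¬B ⊕ C)
= ¬C ∧ ((¬B ∧ ¬C) ∨ (¬¬B ∧ C))   [expand ⊕]
= ¬C ∧ ((¬B ∧ ¬C) ∨ (B ∧ C))   [double negation]
= (¬C ∧ ¬B ∧ ¬C) ∨ (¬C ∧ B ∧ C)   [distribute ∧ over ∨]
= ¬C ∧ ¬B   [simplify]

¬C ∧ ¬B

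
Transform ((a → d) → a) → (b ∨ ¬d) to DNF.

((a → d) → a) → (b ∨ ¬d)
≡ ¬((a → d) → a) ∨ b ∨ ¬d   [eliminate →]
≡ ¬(¬(a → d) ∨ a) ∨ b ∨ ¬d   [eliminate →]
≡ ¬(¬(¬a ∨ d) ∨ a) ∨ b ∨ ¬d   [eliminate →]
≡ (¬¬(¬a ∨ d) ∧ ¬a) ∨ b ∨ ¬d   [De Morgan]
≡ ((¬a ∨ d) ∧ ¬a) ∨ b ∨ ¬d   [double negation]
≡ (¬a ∧ ¬a) ∨ (d ∧ ¬a) ∨ b ∨ ¬d   [distribute ∧ over ∨]
≡ ¬a ∨ b ∨ ¬d   [simplify]

¬a ∨ b ∨ ¬d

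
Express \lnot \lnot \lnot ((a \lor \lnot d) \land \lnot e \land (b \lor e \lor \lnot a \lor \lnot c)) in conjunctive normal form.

(\lnot a \lor e \lor \lnot b) \land (\lnot a \lor e \lor c) \land (d \lor e \lor \lnot b) \land (d \lor e \lor a) \land (d \lor e \lor c)

\lnot \lnot \lnot ((a \lor \lnot d) \land \lnot e \land (b \lor e \lor \lnot a \lor \lnot c))
= \lnot ((a \lor \lnot d) \land \lnot e \land (b \lor e \lor \lnot a \lor \lnot c))
= \lnot (a \lor \lnot d) \lor \lnot \lnot e \lor \lnot (b \lor e \lor \lnot a \lor \lnot c)
= (\lnot a \land \lnot \lnot d) \lor \lnot \lnot e \lor \lnot (b \lor e \lor \lnot a \lor \lnot c)
= (\lnot a \land d) \lor \lnot \lnot e \lor \lnot (b \lor e \lor \lnot a \lor \lnot c)
= (\lnot a \land d) \lor e \lor \lnot (b \lor e \lor \lnot a \lor \lnot c)
= (\lnot a \land d) \lor e \lor (\lnot b \land \lnot e \land \lnot \lnot a \land \lnot \lnot c)
= (\lnot a \land d) \lor e \lor (\lnot b \land \lnot e \land a \land \lnot \lnot c)
= (\lnot a \land d) \lor e \lor (\lnot b \land \lnot e \land a \land c)
= (\lnot a \lor e \lor \lnot b) \land (\lnot a \lor e \lor \lnot e) \land (\lnot a \lor e \lor a) \land (\lnot a \lor e \lor c) \land (d \lor e \lor \lnot b) \land (d \lor e \lor \lnot e) \land (d \lor e \lor a) \land (d \lor e \lor c)
= (\lnot a \lor e \lor \lnot b) \land (\lnot a \lor e \lor c) \land (d \lor e \lor \lnot b) \land (d \lor e \lor a) \land (d \lor e \lor c)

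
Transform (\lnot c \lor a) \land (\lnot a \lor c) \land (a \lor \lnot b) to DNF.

(\lnot c \lor a) \land (\lnot a \lor c) \land (a \lor \lnot b)
= (\lnot c \land \lnot a \land a) \lor (\lnot c \land \lnot a \land \lnot b) \lor (\lnot c \land c \land a) \lor (\lnot c \land c \land \lnot b) \lor (a \land \lnot a \land a) \lor (a \land \lnot a \land \lnot b) \lor (a \land c \land a) \lor (a \land c \land \lnot b)   [distribute \land over \lor]
= (\lnot c \land \lnot a \land \lnot b) \lor (a \land c)   [simplify]

(\lnot c \land \lnot a \land \lnot b) \lor (a \land c)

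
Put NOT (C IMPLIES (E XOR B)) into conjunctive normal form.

C AND (NOT E OR B) AND (NOT B OR E)

NOT (C IMPLIES (E XOR B))
= NOT (NOT C OR (E XOR B))   [eliminate IMPLIES]
= NOT (NOT C OR ((E OR B) AND NOT (E AND B)))   [expand XOR]
= NOT NOT C AND NOT ((E OR B) AND NOT (E AND B))   [De Morgan]
= C AND NOT ((E OR B) AND NOT (E AND B))   [double negation]
= C AND (NOT (E OR B) OR NOT NOT (E AND B))   [De Morgan]
= C AND ((NOT E AND NOT B) OR NOT NOT (E AND B))   [De Morgan]
= C AND ((NOT E AND NOT B) OR (E AND B))   [double negation]
= C AND (NOT E OR E) AND (NOT E OR B) AND (NOT B OR E) AND (NOT B OR B)   [distribute OR over AND]
= C AND (NOT E OR B) AND (NOT B OR E)   [simplify]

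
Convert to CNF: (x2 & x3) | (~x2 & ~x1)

(x2 | ~x1) & (x3 | ~x2) & (x3 | ~x1)

(x2 & x3) | (~x2 & ~x1)
⇔ (x2 | ~x2) & (x2 | ~x1) & (x3 | ~x2) & (x3 | ~x1)   [distribute | over &]
⇔ (x2 | ~x1) & (x3 | ~x2) & (x3 | ~x1)   [simplify]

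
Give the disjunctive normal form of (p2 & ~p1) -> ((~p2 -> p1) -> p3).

~p2 | p1 | p3

(p2 & ~p1) -> ((~p2 -> p1) -> p3)
⇔ ~(p2 & ~p1) | ((~p2 -> p1) -> p3)   (eliminate ->)
⇔ ~(p2 & ~p1) | ~(~p2 -> p1) | p3   (eliminate ->)
⇔ ~(p2 & ~p1) | ~(~~p2 | p1) | p3   (eliminate ->)
⇔ ~p2 | ~~p1 | ~(~~p2 | p1) | p3   (De Morgan)
⇔ ~p2 | p1 | ~(~~p2 | p1) | p3   (double negation)
⇔ ~p2 | p1 | (~~~p2 & ~p1) | p3   (De Morgan)
⇔ ~p2 | p1 | (~p2 & ~p1) | p3   (double negation)
⇔ ~p2 | p1 | p3   (simplify)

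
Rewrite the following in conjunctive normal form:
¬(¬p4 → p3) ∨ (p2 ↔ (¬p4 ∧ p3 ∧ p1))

(¬p4 ∨ ¬p2) ∧ (¬p3 ∨ ¬p2 ∨ p1) ∧ (¬p3 ∨ p4 ∨ ¬p1 ∨ p2)

¬(¬p4 → p3) ∨ (p2 ↔ (¬p4 ∧ p3 ∧ p1))
≡ ¬(¬¬p4 ∨ p3) ∨ (p2 ↔ (¬p4 ∧ p3 ∧ p1))   [eliminate →]
≡ ¬(¬¬p4 ∨ p3) ∨ ((p2 → (¬p4 ∧ p3 ∧ p1)) ∧ ((¬p4 ∧ p3 ∧ p1) → p2))   [eliminate ↔]
≡ ¬(¬¬p4 ∨ p3) ∨ ((¬p2 ∨ (¬p4 ∧ p3 ∧ p1)) ∧ ((¬p4 ∧ p3 ∧ p1) → p2))   [eliminate →]
≡ ¬(¬¬p4 ∨ p3) ∨ ((¬p2 ∨ (¬p4 ∧ p3 ∧ p1)) ∧ (¬(¬p4 ∧ p3 ∧ p1) ∨ p2))   [eliminate →]
≡ (¬¬¬p4 ∧ ¬p3) ∨ ((¬p2 ∨ (¬p4 ∧ p3 ∧ p1)) ∧ (¬(¬p4 ∧ p3 ∧ p1) ∨ p2))   [De Morgan]
≡ (¬p4 ∧ ¬p3) ∨ ((¬p2 ∨ (¬p4 ∧ p3 ∧ p1)) ∧ (¬(¬p4 ∧ p3 ∧ p1) ∨ p2))   [double negation]
≡ (¬p4 ∧ ¬p3) ∨ ((¬p2 ∨ (¬p4 ∧ p3 ∧ p1)) ∧ (¬¬p4 ∨ ¬p3 ∨ ¬p1 ∨ p2))   [De Morgan]
≡ (¬p4 ∧ ¬p3) ∨ ((¬p2 ∨ (¬p4 ∧ p3 ∧ p1)) ∧ (p4 ∨ ¬p3 ∨ ¬p1 ∨ p2))   [double negation]
≡ (¬p4 ∨ ¬p2 ∨ ¬p4) ∧ (¬p4 ∨ ¬p2 ∨ p3) ∧ (¬p4 ∨ ¬p2 ∨ p1) ∧ (¬p4 ∨ p4 ∨ ¬p3 ∨ ¬p1 ∨ p2) ∧ (¬p3 ∨ ¬p2 ∨ ¬p4) ∧ (¬p3 ∨ ¬p2 ∨ p3) ∧ (¬p3 ∨ ¬p2 ∨ p1) ∧ (¬p3 ∨ p4 ∨ ¬p3 ∨ ¬p1 ∨ p2)   [distribute ∨ over ∧]
≡ (¬p4 ∨ ¬p2) ∧ (¬p3 ∨ ¬p2 ∨ p1) ∧ (¬p3 ∨ p4 ∨ ¬p1 ∨ p2)   [simplify]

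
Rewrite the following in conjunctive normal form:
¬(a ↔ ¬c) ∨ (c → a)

¬(a ↔ ¬c) ∨ (c → a)
≡ ¬((a → ¬c) ∧ (¬c → a)) ∨ (c → a)   [eliminate ↔]
≡ ¬((¬a ∨ ¬c) ∧ (¬c → a)) ∨ (c → a)   [eliminate →]
≡ ¬((¬a ∨ ¬c) ∧ (¬¬c ∨ a)) ∨ (c → a)   [eliminate →]
≡ ¬((¬a ∨ ¬c) ∧ (¬¬c ∨ a)) ∨ ¬c ∨ a   [eliminate →]
≡ ¬(¬a ∨ ¬c) ∨ ¬(¬¬c ∨ a) ∨ ¬c ∨ a   [De Morgan]
≡ (¬¬a ∧ ¬¬c) ∨ ¬(¬¬c ∨ a) ∨ ¬c ∨ a   [De Morgan]
≡ (a ∧ ¬¬c) ∨ ¬(¬¬c ∨ a) ∨ ¬c ∨ a   [double negation]
≡ (a ∧ c) ∨ ¬(¬¬c ∨ a) ∨ ¬c ∨ a   [double negation]
≡ (a ∧ c) ∨ (¬¬¬c ∧ ¬a) ∨ ¬c ∨ a   [De Morgan]
≡ (a ∧ c) ∨ (¬c ∧ ¬a) ∨ ¬c ∨ a   [double negation]
≡ (a ∨ ¬c ∨ ¬c ∨ a) ∧ (a ∨ ¬a ∨ ¬c ∨ a) ∧ (c ∨ ¬c ∨ ¬c ∨ a) ∧ (c ∨ ¬a ∨ ¬c ∨ a)   [distribute ∨ over ∧]
≡ a ∨ ¬c   [simplify]

a ∨ ¬c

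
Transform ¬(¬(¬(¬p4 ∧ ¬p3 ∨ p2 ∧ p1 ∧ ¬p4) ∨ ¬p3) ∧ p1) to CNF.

¬(¬(¬(¬p4 ∧ ¬p3 ∨ p2 ∧ p1 ∧ ¬p4) ∨ ¬p3) ∧ p1)
≡ ¬¬(¬(¬p4 ∧ ¬p3 ∨ p2 ∧ p1 ∧ ¬p4) ∨ ¬p3) ∨ ¬p1   (De Morgan)
≡ ¬(¬p4 ∧ ¬p3 ∨ p2 ∧ p1 ∧ ¬p4) ∨ ¬p3 ∨ ¬p1   (double negation)
≡ ¬(¬p4 ∧ ¬p3) ∧ ¬(p2 ∧ p1 ∧ ¬p4) ∨ ¬p3 ∨ ¬p1   (De Morgan)
≡ (¬¬p4 ∨ ¬¬p3) ∧ ¬(p2 ∧ p1 ∧ ¬p4) ∨ ¬p3 ∨ ¬p1   (De Morgan)
≡ (p4 ∨ ¬¬p3) ∧ ¬(p2 ∧ p1 ∧ ¬p4) ∨ ¬p3 ∨ ¬p1   (double negation)
≡ (p4 ∨ p3) ∧ ¬(p2 ∧ p1 ∧ ¬p4) ∨ ¬p3 ∨ ¬p1   (double negation)
≡ (p4 ∨ p3) ∧ (¬p2 ∨ ¬p1 ∨ ¬¬p4) ∨ ¬p3 ∨ ¬p1   (De Morgan)
≡ (p4 ∨ p3) ∧ (¬p2 ∨ ¬p1 ∨ p4) ∨ ¬p3 ∨ ¬p1   (double negation)
≡ (p4 ∨ p3 ∨ ¬p3 ∨ ¬p1) ∧ (¬p2 ∨ ¬p1 ∨ p4 ∨ ¬p3 ∨ ¬p1)   (distribute ∨ over ∧)
≡ ¬p2 ∨ ¬p1 ∨ p4 ∨ ¬p3   (simplify)

¬p2 ∨ ¬p1 ∨ p4 ∨ ¬p3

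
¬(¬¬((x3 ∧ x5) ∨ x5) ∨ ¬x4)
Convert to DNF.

¬(¬¬((x3 ∧ x5) ∨ x5) ∨ ¬x4)
≡ ¬¬¬((x3 ∧ x5) ∨ x5) ∧ ¬¬x4   (De Morgan)
≡ ¬((x3 ∧ x5) ∨ x5) ∧ ¬¬x4   (double negation)
≡ ¬(x3 ∧ x5) ∧ ¬x5 ∧ ¬¬x4   (De Morgan)
≡ (¬x3 ∨ ¬x5) ∧ ¬x5 ∧ ¬¬x4   (De Morgan)
≡ (¬x3 ∨ ¬x5) ∧ ¬x5 ∧ x4   (double negation)
≡ (¬x3 ∧ ¬x5 ∧ x4) ∨ (¬x5 ∧ ¬x5 ∧ x4)   (distribute ∧ over ∨)
≡ ¬x5 ∧ x4   (simplify)

¬x5 ∧ x4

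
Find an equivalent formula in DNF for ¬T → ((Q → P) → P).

T ∨ (Q ∧ ¬P) ∨ P

¬T → ((Q → P) → P)
⇔ ¬¬T ∨ ((Q → P) → P)
⇔ ¬¬T ∨ ¬(Q → P) ∨ P
⇔ ¬¬T ∨ ¬(¬Q ∨ P) ∨ P
⇔ T ∨ ¬(¬Q ∨ P) ∨ P
⇔ T ∨ (¬¬Q ∧ ¬P) ∨ P
⇔ T ∨ (Q ∧ ¬P) ∨ P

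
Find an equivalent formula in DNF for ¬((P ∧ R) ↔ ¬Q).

(P ∧ R ∧ Q) ∨ (¬Q ∧ ¬P) ∨ (¬Q ∧ ¬R)

¬((P ∧ R) ↔ ¬Q)
≡ ¬(((P ∧ R) → ¬Q) ∧ (¬Q → (P ∧ R)))   [eliminate ↔]
≡ ¬((¬(P ∧ R) ∨ ¬Q) ∧ (¬Q → (P ∧ R)))   [eliminate →]
≡ ¬((¬(P ∧ R) ∨ ¬Q) ∧ (¬¬Q ∨ (P ∧ R)))   [eliminate →]
≡ ¬(¬(P ∧ R) ∨ ¬Q) ∨ ¬(¬¬Q ∨ (P ∧ R))   [De Morgan]
≡ (¬¬(P ∧ R) ∧ ¬¬Q) ∨ ¬(¬¬Q ∨ (P ∧ R))   [De Morgan]
≡ (P ∧ R ∧ ¬¬Q) ∨ ¬(¬¬Q ∨ (P ∧ R))   [double negation]
≡ (P ∧ R ∧ Q) ∨ ¬(¬¬Q ∨ (P ∧ R))   [double negation]
≡ (P ∧ R ∧ Q) ∨ (¬¬¬Q ∧ ¬(P ∧ R))   [De Morgan]
≡ (P ∧ R ∧ Q) ∨ (¬Q ∧ ¬(P ∧ R))   [double negation]
≡ (P ∧ R ∧ Q) ∨ (¬Q ∧ (¬P ∨ ¬R))   [De Morgan]
≡ (P ∧ R ∧ Q) ∨ (¬Q ∧ ¬P) ∨ (¬Q ∧ ¬R)   [distribute ∧ over ∨]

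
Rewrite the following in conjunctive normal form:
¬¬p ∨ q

¬¬p ∨ q
= p ∨ q   [double negation]

p ∨ q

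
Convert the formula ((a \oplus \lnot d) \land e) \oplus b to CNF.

((a \oplus \lnot d) \land e) \oplus b
⇔ (((a \oplus \lnot d) \land e) \lor b) \land \lnot ((a \oplus \lnot d) \land e \land b)   (expand \oplus)
⇔ (((a \lor \lnot d) \land \lnot (a \land \lnot d) \land e) \lor b) \land \lnot ((a \oplus \lnot d) \land e \land b)   (expand \oplus)
⇔ (((a \lor \lnot d) \land \lnot (a \land \lnot d) \land e) \lor b) \land \lnot ((a \lor \lnot d) \land \lnot (a \land \lnot d) \land e \land b)   (expand \oplus)
⇔ (((a \lor \lnot d) \land (\lnot a \lor \lnot \lnot d) \land e) \lor b) \land \lnot ((a \lor \lnot d) \land \lnot (a \land \lnot d) \land e \land b)   (De Morgan)
⇔ (((a \lor \lnot d) \land (\lnot a \lor d) \land e) \lor b) \land \lnot ((a \lor \lnot d) \land \lnot (a \land \lnot d) \land e \land b)   (double negation)
⇔ (((a \lor \lnot d) \land (\lnot a \lor d) \land e) \lor b) \land (\lnot (a \lor \lnot d) \lor \lnot \lnot (a \land \lnot d) \lor \lnot e \lor \lnot b)   (De Morgan)
⇔ (((a \lor \lnot d) \land (\lnot a \lor d) \land e) \lor b) \land ((\lnot a \land \lnot \lnot d) \lor \lnot \lnot (a \land \lnot d) \lor \lnot e \lor \lnot b)   (De Morgan)
⇔ (((a \lor \lnot d) \land (\lnot a \lor d) \land e) \lor b) \land ((\lnot a \land d) \lor \lnot \lnot (a \land \lnot d) \lor \lnot e \lor \lnot b)   (double negation)
⇔ (((a \lor \lnot d) \land (\lnot a \lor d) \land e) \lor b) \land ((\lnot a \land d) \lor (a \land \lnot d) \lor \lnot e \lor \lnot b)   (double negation)
⇔ (a \lor \lnot d \lor b) \land (\lnot a \lor d \lor b) \land (e \lor b) \land (\lnot a \lor a \lor \lnot e \lor \lnot b) \land (\lnot a \lor \lnot d \lor \lnot e \lor \lnot b) \land (d \lor a \lor \lnot e \lor \lnot b) \land (d \lor \lnot d \lor \lnot e \lor \lnot b)   (distribute \lor over \land)
⇔ (a \lor \lnot d \lor b) \land (\lnot a \lor d \lor b) \land (e \lor b) \land (\lnot a \lor \lnot d \lor \lnot e \lor \lnot b) \land (d \lor a \lor \lnot e \lor \lnot b)   (simplify)

(a \lor \lnot d \lor b) \land (\lnot a \lor d \lor b) \land (e \lor b) \land (\lnot a \lor \lnot d \lor \lnot e \lor \lnot b) \land (d \lor a \lor \lnot e \lor \lnot b)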